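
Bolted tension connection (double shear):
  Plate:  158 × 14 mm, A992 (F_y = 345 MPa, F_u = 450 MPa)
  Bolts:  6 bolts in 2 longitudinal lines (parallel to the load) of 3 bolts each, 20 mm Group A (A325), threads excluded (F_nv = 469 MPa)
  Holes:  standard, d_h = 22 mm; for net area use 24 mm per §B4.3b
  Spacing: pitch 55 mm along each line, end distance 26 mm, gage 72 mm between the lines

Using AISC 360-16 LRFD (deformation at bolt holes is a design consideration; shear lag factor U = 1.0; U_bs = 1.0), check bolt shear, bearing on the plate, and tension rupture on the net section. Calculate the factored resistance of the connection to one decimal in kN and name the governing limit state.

Bolt shear: A_b = π(20)²/4 = 314.16 mm². φR_n = 0.75 × 469 × 314.16 × 6 × 2 = 1326.1 kN.
Bearing (14 mm plate, F_u = 450 MPa): end bolts L_c = 26 − 22/2 = 15, R_n = min(1.2×15×14×450, 2.4×20×14×450) = 113.4 kN/bolt; interior L_c = 55 − 22 = 33, R_n = 249.48 kN/bolt. φR_n = 0.75 × (2×113.4 + 4×249.48) = 918.5 kN.
Tension rupture (net): A_n = (158 − 2×24)×14 = 1540 mm² (U = 1.0, A_e = A_n). φR_n = 0.75 × 450 × 1540 = 519.8 kN.
Governing: min(1326.1, 918.5, 519.8) = 519.8 kN → net-section rupture.

519.8 kN (net-section rupture governs)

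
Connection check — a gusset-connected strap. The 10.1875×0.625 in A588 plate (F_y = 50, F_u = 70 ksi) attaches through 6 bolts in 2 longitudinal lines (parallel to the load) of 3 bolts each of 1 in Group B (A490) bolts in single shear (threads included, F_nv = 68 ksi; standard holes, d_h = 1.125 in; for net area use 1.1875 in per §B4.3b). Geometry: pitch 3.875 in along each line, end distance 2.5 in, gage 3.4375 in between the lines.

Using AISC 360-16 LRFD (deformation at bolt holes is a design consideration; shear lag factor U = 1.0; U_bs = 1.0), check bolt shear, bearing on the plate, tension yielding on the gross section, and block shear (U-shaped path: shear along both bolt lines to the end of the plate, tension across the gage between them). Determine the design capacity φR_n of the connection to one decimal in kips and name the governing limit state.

240.3 kips (bolt shear governs)

Bolt shear: A_b = π(1)²/4 = 0.7854 in². φR_n = 0.75 × 68 × 0.7854 × 6 × 1 = 240.3 kips.
Bearing (0.625 in plate, F_u = 70 ksi): end bolts L_c = 2.5 − 1.125/2 = 1.9375, R_n = min(1.2×1.9375×0.625×70, 2.4×1×0.625×70) = 101.72 kips/bolt; interior L_c = 3.875 − 1.125 = 2.75, R_n = 105 kips/bolt. φR_n = 0.75 × (2×101.72 + 4×105) = 467.6 kips.
Tension yield (gross): A_g = 10.1875×0.625 = 6.3672 in². φR_n = 0.90 × 50 × 6.3672 = 286.5 kips.
Block shear: shear path 2×[2.5+2×3.875] = 2×10.25 in, A_gv = 12.813, A_nv = 2×(10.25 − 2.5×1.1875)×0.625 = 9.1016 in²; tension across gage: (3.4375 − 1×1.1875)×0.625 = 1.4063 in². R_n = min(0.6×70×9.1016, 0.6×50×12.813) + 1.0×70×1.4063 = min(382.27, 384.39) + 98.441 = 480.71 kips. φR_n = 0.75 × 480.71 = 360.5 kips.
Governing: min(240.3, 467.6, 286.5, 360.5) = 240.3 kips → bolt shear.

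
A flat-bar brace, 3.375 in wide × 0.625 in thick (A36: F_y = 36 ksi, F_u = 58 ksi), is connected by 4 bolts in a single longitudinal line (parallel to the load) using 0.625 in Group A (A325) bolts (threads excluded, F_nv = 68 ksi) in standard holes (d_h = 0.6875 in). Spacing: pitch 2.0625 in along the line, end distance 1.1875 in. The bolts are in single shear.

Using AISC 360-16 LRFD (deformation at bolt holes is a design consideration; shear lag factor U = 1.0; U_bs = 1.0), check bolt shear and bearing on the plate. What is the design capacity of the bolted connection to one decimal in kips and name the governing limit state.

Bolt shear: A_b = π(0.625)²/4 = 0.3068 in². φR_n = 0.75 × 68 × 0.3068 × 4 × 1 = 62.6 kips.
Bearing (0.625 in plate, F_u = 58 ksi): end bolts L_c = 1.1875 − 0.6875/2 = 0.84375, R_n = min(1.2×0.84375×0.625×58, 2.4×0.625×0.625×58) = 36.703 kips/bolt; interior L_c = 2.0625 − 0.6875 = 1.375, R_n = 54.375 kips/bolt. φR_n = 0.75 × (1×36.703 + 3×54.375) = 149.9 kips.
Governing: min(62.6, 149.9) = 62.6 kips → bolt shear.

62.6 kips (bolt shear governs)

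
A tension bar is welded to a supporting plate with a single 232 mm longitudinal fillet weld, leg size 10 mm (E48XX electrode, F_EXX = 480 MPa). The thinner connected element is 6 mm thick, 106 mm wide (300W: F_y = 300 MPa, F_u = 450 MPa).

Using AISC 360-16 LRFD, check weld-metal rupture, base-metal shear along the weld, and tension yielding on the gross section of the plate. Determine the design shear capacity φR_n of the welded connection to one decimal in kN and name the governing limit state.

171.7 kN (gross-section yield governs)

Weld metal: throat = 0.707×10 = 7.07 mm, L = 232 mm. φR_n = 0.75 × 0.6 × 480 × 7.07 × 232 = 354.3 kN.
Base metal shear (6 mm plate): yield φR_n = 1.0×0.6×300×6×232 = 250.6 kN; rupture φR_n = 0.75×0.6×450×6×232 = 281.9 kN; take 250.6 kN (yield).
Tension yield (gross): A_g = 106×6 = 636 mm². φR_n = 0.90 × 300 × 636 = 171.7 kN.
Governing: min(354.3, 250.6, 171.7) = 171.7 kN → gross-section yield.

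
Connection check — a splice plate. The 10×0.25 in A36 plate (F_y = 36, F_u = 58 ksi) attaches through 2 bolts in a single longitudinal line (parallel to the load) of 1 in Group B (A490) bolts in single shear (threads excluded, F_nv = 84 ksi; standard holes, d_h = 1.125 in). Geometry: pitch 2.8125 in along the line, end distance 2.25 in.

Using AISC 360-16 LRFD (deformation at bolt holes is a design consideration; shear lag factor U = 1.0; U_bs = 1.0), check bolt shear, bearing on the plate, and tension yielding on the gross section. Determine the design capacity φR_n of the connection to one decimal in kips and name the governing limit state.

44.0 kips (bearing governs)

Bolt shear: A_b = π(1)²/4 = 0.7854 in². φR_n = 0.75 × 84 × 0.7854 × 2 × 1 = 99.0 kips.
Bearing (0.25 in plate, F_u = 58 ksi): end bolts L_c = 2.25 − 1.125/2 = 1.6875, R_n = min(1.2×1.6875×0.25×58, 2.4×1×0.25×58) = 29.363 kips/bolt; interior L_c = 2.8125 − 1.125 = 1.6875, R_n = 29.363 kips/bolt. φR_n = 0.75 × (1×29.363 + 1×29.363) = 44.0 kips.
Tension yield (gross): A_g = 10×0.25 = 2.5 in². φR_n = 0.90 × 36 × 2.5 = 81.0 kips.
Governing: min(99.0, 44.0, 81.0) = 44.0 kips → bearing.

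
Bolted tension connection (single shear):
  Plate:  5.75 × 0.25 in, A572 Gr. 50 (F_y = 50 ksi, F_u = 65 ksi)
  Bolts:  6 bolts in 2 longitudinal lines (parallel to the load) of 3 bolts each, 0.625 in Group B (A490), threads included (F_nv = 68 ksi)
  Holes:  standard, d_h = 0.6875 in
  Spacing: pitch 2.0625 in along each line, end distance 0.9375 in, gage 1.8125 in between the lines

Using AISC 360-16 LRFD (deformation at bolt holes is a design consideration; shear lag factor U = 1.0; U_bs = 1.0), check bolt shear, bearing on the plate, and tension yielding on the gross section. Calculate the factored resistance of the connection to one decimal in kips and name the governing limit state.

64.7 kips (gross-section yield governs)

Bolt shear: A_b = π(0.625)²/4 = 0.3068 in². φR_n = 0.75 × 68 × 0.3068 × 6 × 1 = 93.9 kips.
Bearing (0.25 in plate, F_u = 65 ksi): end bolts L_c = 0.9375 − 0.6875/2 = 0.59375, R_n = min(1.2×0.59375×0.25×65, 2.4×0.625×0.25×65) = 11.578 kips/bolt; interior L_c = 2.0625 − 0.6875 = 1.375, R_n = 24.375 kips/bolt. φR_n = 0.75 × (2×11.578 + 4×24.375) = 90.5 kips.
Tension yield (gross): A_g = 5.75×0.25 = 1.4375 in². φR_n = 0.90 × 50 × 1.4375 = 64.7 kips.
Governing: min(93.9, 90.5, 64.7) = 64.7 kips → gross-section yield.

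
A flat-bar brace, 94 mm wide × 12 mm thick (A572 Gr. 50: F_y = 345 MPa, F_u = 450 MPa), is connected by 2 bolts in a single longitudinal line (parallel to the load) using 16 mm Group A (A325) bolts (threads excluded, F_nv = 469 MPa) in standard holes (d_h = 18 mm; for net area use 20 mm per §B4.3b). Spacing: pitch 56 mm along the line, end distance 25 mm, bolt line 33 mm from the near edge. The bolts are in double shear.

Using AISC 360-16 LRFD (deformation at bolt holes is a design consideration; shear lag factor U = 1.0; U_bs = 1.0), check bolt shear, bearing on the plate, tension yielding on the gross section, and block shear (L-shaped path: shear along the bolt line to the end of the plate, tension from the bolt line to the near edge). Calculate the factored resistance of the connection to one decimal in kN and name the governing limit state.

Bolt shear: A_b = π(16)²/4 = 201.06 mm². φR_n = 0.75 × 469 × 201.06 × 2 × 2 = 282.9 kN.
Bearing (12 mm plate, F_u = 450 MPa): end bolts L_c = 25 − 18/2 = 16, R_n = min(1.2×16×12×450, 2.4×16×12×450) = 103.68 kN/bolt; interior L_c = 56 − 18 = 38, R_n = 207.36 kN/bolt. φR_n = 0.75 × (1×103.68 + 1×207.36) = 233.3 kN.
Tension yield (gross): A_g = 94×12 = 1128 mm². φR_n = 0.90 × 345 × 1128 = 350.2 kN.
Block shear: shear path 1×[25+1×56] = 1×81 mm, A_gv = 972, A_nv = 1×(81 − 1.5×20)×12 = 612 mm²; tension to near edge: (33 − 0.5×20)×12 = 276 mm². R_n = min(0.6×450×612, 0.6×345×972) + 1.0×450×276 = min(165.24, 201.2) + 124.2 = 289.44 kN. φR_n = 0.75 × 289.44 = 217.1 kN.
Governing: min(282.9, 233.3, 350.2, 217.1) = 217.1 kN → block shear.

217.1 kN (block shear governs)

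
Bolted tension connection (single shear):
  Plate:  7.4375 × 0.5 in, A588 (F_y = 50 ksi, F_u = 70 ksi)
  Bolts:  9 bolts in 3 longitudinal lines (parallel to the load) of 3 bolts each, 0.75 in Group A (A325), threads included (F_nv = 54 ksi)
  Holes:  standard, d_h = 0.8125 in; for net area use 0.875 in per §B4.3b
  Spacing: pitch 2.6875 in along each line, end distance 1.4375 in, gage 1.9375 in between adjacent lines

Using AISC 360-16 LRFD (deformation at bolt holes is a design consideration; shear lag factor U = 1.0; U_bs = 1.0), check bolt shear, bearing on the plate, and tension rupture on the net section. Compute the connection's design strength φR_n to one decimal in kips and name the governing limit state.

Bolt shear: A_b = π(0.75)²/4 = 0.44179 in². φR_n = 0.75 × 54 × 0.44179 × 9 × 1 = 161.0 kips.
Bearing (0.5 in plate, F_u = 70 ksi): end bolts L_c = 1.4375 − 0.8125/2 = 1.03125, R_n = min(1.2×1.03125×0.5×70, 2.4×0.75×0.5×70) = 43.313 kips/bolt; interior L_c = 2.6875 − 0.8125 = 1.875, R_n = 63 kips/bolt. φR_n = 0.75 × (3×43.313 + 6×63) = 381.0 kips.
Tension rupture (net): A_n = (7.4375 − 3×0.875)×0.5 = 2.4063 in² (U = 1.0, A_e = A_n). φR_n = 0.75 × 70 × 2.4063 = 126.3 kips.
Governing: min(161.0, 381.0, 126.3) = 126.3 kips → net-section rupture.

126.3 kips (net-section rupture governs)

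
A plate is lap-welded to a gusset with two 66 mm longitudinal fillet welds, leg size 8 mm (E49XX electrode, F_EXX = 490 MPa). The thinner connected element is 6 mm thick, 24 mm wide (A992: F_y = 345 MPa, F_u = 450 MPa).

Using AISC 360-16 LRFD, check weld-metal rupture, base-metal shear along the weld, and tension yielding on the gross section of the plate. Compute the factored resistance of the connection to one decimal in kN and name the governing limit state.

44.7 kN (gross-section yield governs)

Weld metal: throat = 0.707×8 = 5.656 mm, L = 2×66 = 132 mm. φR_n = 0.75 × 0.6 × 490 × 5.656 × 132 = 164.6 kN.
Base metal shear (6 mm plate): yield φR_n = 1.0×0.6×345×6×132 = 163.9 kN; rupture φR_n = 0.75×0.6×450×6×132 = 160.4 kN; take 160.4 kN (rupture).
Tension yield (gross): A_g = 24×6 = 144 mm². φR_n = 0.90 × 345 × 144 = 44.7 kN.
Governing: min(164.6, 160.4, 44.7) = 44.7 kN → gross-section yield.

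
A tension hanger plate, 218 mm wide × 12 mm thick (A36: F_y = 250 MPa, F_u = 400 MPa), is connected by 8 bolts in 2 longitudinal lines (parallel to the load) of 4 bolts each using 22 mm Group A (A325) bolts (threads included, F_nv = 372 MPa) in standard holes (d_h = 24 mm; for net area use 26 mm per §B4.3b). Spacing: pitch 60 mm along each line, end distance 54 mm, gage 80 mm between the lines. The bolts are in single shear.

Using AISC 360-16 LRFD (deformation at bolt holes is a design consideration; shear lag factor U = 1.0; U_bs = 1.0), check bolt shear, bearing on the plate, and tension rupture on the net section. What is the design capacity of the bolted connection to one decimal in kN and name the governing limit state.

597.6 kN (net-section rupture governs)

Bolt shear: A_b = π(22)²/4 = 380.13 mm². φR_n = 0.75 × 372 × 380.13 × 8 × 1 = 848.5 kN.
Bearing (12 mm plate, F_u = 400 MPa): end bolts L_c = 54 − 24/2 = 42, R_n = min(1.2×42×12×400, 2.4×22×12×400) = 241.92 kN/bolt; interior L_c = 60 − 24 = 36, R_n = 207.36 kN/bolt. φR_n = 0.75 × (2×241.92 + 6×207.36) = 1296.0 kN.
Tension rupture (net): A_n = (218 − 2×26)×12 = 1992 mm² (U = 1.0, A_e = A_n). φR_n = 0.75 × 400 × 1992 = 597.6 kN.
Governing: min(848.5, 1296.0, 597.6) = 597.6 kN → net-section rupture.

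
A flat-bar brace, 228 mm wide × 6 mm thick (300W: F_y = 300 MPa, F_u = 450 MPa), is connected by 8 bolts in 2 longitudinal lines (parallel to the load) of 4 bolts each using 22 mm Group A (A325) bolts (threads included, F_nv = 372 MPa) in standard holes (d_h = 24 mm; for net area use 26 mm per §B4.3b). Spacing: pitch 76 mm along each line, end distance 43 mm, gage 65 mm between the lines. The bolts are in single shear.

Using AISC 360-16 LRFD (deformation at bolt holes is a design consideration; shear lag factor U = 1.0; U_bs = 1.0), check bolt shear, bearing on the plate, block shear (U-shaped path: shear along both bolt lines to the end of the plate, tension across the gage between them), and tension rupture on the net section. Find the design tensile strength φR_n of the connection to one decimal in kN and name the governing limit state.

Bolt shear: A_b = π(22)²/4 = 380.13 mm². φR_n = 0.75 × 372 × 380.13 × 8 × 1 = 848.5 kN.
Bearing (6 mm plate, F_u = 450 MPa): end bolts L_c = 43 − 24/2 = 31, R_n = min(1.2×31×6×450, 2.4×22×6×450) = 100.44 kN/bolt; interior L_c = 76 − 24 = 52, R_n = 142.56 kN/bolt. φR_n = 0.75 × (2×100.44 + 6×142.56) = 792.2 kN.
Block shear: shear path 2×[43+3×76] = 2×271 mm, A_gv = 3252, A_nv = 2×(271 − 3.5×26)×6 = 2160 mm²; tension across gage: (65 − 1×26)×6 = 234 mm². R_n = min(0.6×450×2160, 0.6×300×3252) + 1.0×450×234 = min(583.2, 585.36) + 105.3 = 688.5 kN. φR_n = 0.75 × 688.5 = 516.4 kN.
Tension rupture (net): A_n = (228 − 2×26)×6 = 1056 mm² (U = 1.0, A_e = A_n). φR_n = 0.75 × 450 × 1056 = 356.4 kN.
Governing: min(848.5, 792.2, 516.4, 356.4) = 356.4 kN → net-section rupture.

356.4 kN (net-section rupture governs)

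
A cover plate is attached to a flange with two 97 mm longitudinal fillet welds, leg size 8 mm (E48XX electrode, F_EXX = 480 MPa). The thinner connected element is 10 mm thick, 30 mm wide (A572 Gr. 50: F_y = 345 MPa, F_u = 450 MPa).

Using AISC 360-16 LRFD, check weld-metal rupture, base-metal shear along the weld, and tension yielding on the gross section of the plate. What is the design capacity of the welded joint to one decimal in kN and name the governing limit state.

Weld metal: throat = 0.707×8 = 5.656 mm, L = 2×97 = 194 mm. φR_n = 0.75 × 0.6 × 480 × 5.656 × 194 = 237.0 kN.
Base metal shear (10 mm plate): yield φR_n = 1.0×0.6×345×10×194 = 401.6 kN; rupture φR_n = 0.75×0.6×450×10×194 = 392.9 kN; take 392.9 kN (rupture).
Tension yield (gross): A_g = 30×10 = 300 mm². φR_n = 0.90 × 345 × 300 = 93.2 kN.
Governing: min(237.0, 392.9, 93.2) = 93.2 kN → gross-section yield.

93.2 kN (gross-section yield governs)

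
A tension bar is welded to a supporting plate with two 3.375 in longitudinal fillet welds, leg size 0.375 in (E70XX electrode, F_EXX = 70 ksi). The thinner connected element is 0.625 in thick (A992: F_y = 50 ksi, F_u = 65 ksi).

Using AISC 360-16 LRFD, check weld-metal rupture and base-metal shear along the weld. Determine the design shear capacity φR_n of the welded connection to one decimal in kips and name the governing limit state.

56.4 kips (weld metal governs)

Weld metal: throat = 0.707×0.375 = 0.26513 in, L = 2×3.375 = 6.75 in. φR_n = 0.75 × 0.6 × 70 × 0.26513 × 6.75 = 56.4 kips.
Base metal shear (0.625 in plate): yield φR_n = 1.0×0.6×50×0.625×6.75 = 126.6 kips; rupture φR_n = 0.75×0.6×65×0.625×6.75 = 123.4 kips; take 123.4 kips (rupture).
Governing: min(56.4, 123.4) = 56.4 kips → weld metal.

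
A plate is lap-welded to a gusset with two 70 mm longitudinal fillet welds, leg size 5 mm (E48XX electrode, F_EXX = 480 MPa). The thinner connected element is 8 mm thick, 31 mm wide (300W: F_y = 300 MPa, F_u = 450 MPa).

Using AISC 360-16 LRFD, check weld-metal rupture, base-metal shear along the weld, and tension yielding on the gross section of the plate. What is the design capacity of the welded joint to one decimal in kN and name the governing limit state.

67.0 kN (gross-section yield governs)

Weld metal: throat = 0.707×5 = 3.535 mm, L = 2×70 = 140 mm. φR_n = 0.75 × 0.6 × 480 × 3.535 × 140 = 106.9 kN.
Base metal shear (8 mm plate): yield φR_n = 1.0×0.6×300×8×140 = 201.6 kN; rupture φR_n = 0.75×0.6×450×8×140 = 226.8 kN; take 201.6 kN (yield).
Tension yield (gross): A_g = 31×8 = 248 mm². φR_n = 0.90 × 300 × 248 = 67.0 kN.
Governing: min(106.9, 201.6, 67.0) = 67.0 kN → gross-section yield.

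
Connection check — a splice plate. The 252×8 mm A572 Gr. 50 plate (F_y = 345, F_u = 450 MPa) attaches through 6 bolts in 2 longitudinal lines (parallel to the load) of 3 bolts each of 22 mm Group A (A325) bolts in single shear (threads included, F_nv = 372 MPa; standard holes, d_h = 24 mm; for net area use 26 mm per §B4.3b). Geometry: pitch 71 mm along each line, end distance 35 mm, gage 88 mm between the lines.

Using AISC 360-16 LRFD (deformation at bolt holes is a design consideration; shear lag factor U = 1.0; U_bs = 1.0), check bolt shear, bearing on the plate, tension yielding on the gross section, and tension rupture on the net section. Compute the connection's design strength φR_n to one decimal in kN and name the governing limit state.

Bolt shear: A_b = π(22)²/4 = 380.13 mm². φR_n = 0.75 × 372 × 380.13 × 6 × 1 = 636.3 kN.
Bearing (8 mm plate, F_u = 450 MPa): end bolts L_c = 35 − 24/2 = 23, R_n = min(1.2×23×8×450, 2.4×22×8×450) = 99.36 kN/bolt; interior L_c = 71 − 24 = 47, R_n = 190.08 kN/bolt. φR_n = 0.75 × (2×99.36 + 4×190.08) = 719.3 kN.
Tension yield (gross): A_g = 252×8 = 2016 mm². φR_n = 0.90 × 345 × 2016 = 626.0 kN.
Tension rupture (net): A_n = (252 − 2×26)×8 = 1600 mm² (U = 1.0, A_e = A_n). φR_n = 0.75 × 450 × 1600 = 540.0 kN.
Governing: min(636.3, 719.3, 626.0, 540.0) = 540.0 kN → net-section rupture.

540.0 kN (net-section rupture governs)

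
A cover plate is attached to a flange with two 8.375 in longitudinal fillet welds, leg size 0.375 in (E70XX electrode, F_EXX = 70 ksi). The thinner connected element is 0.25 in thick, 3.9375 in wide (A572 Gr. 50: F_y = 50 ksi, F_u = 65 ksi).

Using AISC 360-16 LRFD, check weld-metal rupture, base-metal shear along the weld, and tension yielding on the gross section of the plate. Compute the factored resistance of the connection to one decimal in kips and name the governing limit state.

Weld metal: throat = 0.707×0.375 = 0.26513 in, L = 2×8.375 = 16.75 in. φR_n = 0.75 × 0.6 × 70 × 0.26513 × 16.75 = 139.9 kips.
Base metal shear (0.25 in plate): yield φR_n = 1.0×0.6×50×0.25×16.75 = 125.6 kips; rupture φR_n = 0.75×0.6×65×0.25×16.75 = 122.5 kips; take 122.5 kips (rupture).
Tension yield (gross): A_g = 3.9375×0.25 = 0.98438 in². φR_n = 0.90 × 50 × 0.98438 = 44.3 kips.
Governing: min(139.9, 122.5, 44.3) = 44.3 kips → gross-section yield.

44.3 kips (gross-section yield governs)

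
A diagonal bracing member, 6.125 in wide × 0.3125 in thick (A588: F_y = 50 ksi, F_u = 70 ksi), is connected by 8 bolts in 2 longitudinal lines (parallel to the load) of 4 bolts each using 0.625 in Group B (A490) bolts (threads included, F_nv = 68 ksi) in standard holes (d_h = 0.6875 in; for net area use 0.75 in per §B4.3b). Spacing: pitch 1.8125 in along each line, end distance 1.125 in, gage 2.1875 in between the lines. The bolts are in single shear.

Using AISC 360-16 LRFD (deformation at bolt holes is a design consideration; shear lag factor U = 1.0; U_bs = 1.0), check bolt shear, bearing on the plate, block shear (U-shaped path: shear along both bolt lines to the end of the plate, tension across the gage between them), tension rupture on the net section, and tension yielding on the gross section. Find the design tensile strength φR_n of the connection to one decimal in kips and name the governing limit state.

75.9 kips (net-section rupture governs)

Bolt shear: A_b = π(0.625)²/4 = 0.3068 in². φR_n = 0.75 × 68 × 0.3068 × 8 × 1 = 125.2 kips.
Bearing (0.3125 in plate, F_u = 70 ksi): end bolts L_c = 1.125 − 0.6875/2 = 0.78125, R_n = min(1.2×0.78125×0.3125×70, 2.4×0.625×0.3125×70) = 20.508 kips/bolt; interior L_c = 1.8125 − 0.6875 = 1.125, R_n = 29.531 kips/bolt. φR_n = 0.75 × (2×20.508 + 6×29.531) = 163.7 kips.
Block shear: shear path 2×[1.125+3×1.8125] = 2×6.5625 in, A_gv = 4.1016, A_nv = 2×(6.5625 − 3.5×0.75)×0.3125 = 2.4609 in²; tension across gage: (2.1875 − 1×0.75)×0.3125 = 0.44922 in². R_n = min(0.6×70×2.4609, 0.6×50×4.1016) + 1.0×70×0.44922 = min(103.36, 123.05) + 31.445 = 134.81 kips. φR_n = 0.75 × 134.81 = 101.1 kips.
Tension rupture (net): A_n = (6.125 − 2×0.75)×0.3125 = 1.4453 in² (U = 1.0, A_e = A_n). φR_n = 0.75 × 70 × 1.4453 = 75.9 kips.
Tension yield (gross): A_g = 6.125×0.3125 = 1.9141 in². φR_n = 0.90 × 50 × 1.9141 = 86.1 kips.
Governing: min(125.2, 163.7, 101.1, 75.9, 86.1) = 75.9 kips → net-section rupture.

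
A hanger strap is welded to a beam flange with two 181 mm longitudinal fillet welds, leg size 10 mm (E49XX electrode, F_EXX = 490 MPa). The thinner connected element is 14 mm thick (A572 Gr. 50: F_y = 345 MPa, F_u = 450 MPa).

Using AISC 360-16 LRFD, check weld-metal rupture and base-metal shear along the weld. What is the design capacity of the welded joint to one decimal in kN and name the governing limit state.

Weld metal: throat = 0.707×10 = 7.07 mm, L = 2×181 = 362 mm. φR_n = 0.75 × 0.6 × 490 × 7.07 × 362 = 564.3 kN.
Base metal shear (14 mm plate): yield φR_n = 1.0×0.6×345×14×362 = 1049.1 kN; rupture φR_n = 0.75×0.6×450×14×362 = 1026.3 kN; take 1026.3 kN (rupture).
Governing: min(564.3, 1026.3) = 564.3 kN → weld metal.

564.3 kN (weld metal governs)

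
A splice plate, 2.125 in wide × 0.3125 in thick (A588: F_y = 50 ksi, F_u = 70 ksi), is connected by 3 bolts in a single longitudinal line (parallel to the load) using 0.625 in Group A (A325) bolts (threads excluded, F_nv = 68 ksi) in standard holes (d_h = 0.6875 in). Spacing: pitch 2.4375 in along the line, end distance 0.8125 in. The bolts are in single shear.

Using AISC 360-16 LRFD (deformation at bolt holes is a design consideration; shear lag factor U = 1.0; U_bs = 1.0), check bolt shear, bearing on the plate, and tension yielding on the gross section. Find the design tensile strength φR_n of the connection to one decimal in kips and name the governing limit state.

29.9 kips (gross-section yield governs)

Bolt shear: A_b = π(0.625)²/4 = 0.3068 in². φR_n = 0.75 × 68 × 0.3068 × 3 × 1 = 46.9 kips.
Bearing (0.3125 in plate, F_u = 70 ksi): end bolts L_c = 0.8125 − 0.6875/2 = 0.46875, R_n = min(1.2×0.46875×0.3125×70, 2.4×0.625×0.3125×70) = 12.305 kips/bolt; interior L_c = 2.4375 − 0.6875 = 1.75, R_n = 32.813 kips/bolt. φR_n = 0.75 × (1×12.305 + 2×32.813) = 58.4 kips.
Tension yield (gross): A_g = 2.125×0.3125 = 0.66406 in². φR_n = 0.90 × 50 × 0.66406 = 29.9 kips.
Governing: min(46.9, 58.4, 29.9) = 29.9 kips → gross-section yield.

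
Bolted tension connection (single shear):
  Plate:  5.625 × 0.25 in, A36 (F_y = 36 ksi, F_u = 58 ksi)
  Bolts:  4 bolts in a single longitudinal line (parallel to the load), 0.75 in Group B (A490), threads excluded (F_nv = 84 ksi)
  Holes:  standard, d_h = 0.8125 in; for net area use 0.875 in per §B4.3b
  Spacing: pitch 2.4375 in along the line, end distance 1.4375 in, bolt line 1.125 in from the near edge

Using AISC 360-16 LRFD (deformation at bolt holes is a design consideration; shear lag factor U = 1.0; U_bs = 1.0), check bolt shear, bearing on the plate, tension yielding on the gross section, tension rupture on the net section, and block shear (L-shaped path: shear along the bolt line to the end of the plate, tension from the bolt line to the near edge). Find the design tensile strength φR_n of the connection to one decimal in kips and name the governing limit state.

Bolt shear: A_b = π(0.75)²/4 = 0.44179 in². φR_n = 0.75 × 84 × 0.44179 × 4 × 1 = 111.3 kips.
Bearing (0.25 in plate, F_u = 58 ksi): end bolts L_c = 1.4375 − 0.8125/2 = 1.03125, R_n = min(1.2×1.03125×0.25×58, 2.4×0.75×0.25×58) = 17.944 kips/bolt; interior L_c = 2.4375 − 0.8125 = 1.625, R_n = 26.1 kips/bolt. φR_n = 0.75 × (1×17.944 + 3×26.1) = 72.2 kips.
Tension yield (gross): A_g = 5.625×0.25 = 1.4063 in². φR_n = 0.90 × 36 × 1.4063 = 45.6 kips.
Tension rupture (net): A_n = (5.625 − 1×0.875)×0.25 = 1.1875 in² (U = 1.0, A_e = A_n). φR_n = 0.75 × 58 × 1.1875 = 51.7 kips.
Block shear: shear path 1×[1.4375+3×2.4375] = 1×8.75 in, A_gv = 2.1875, A_nv = 1×(8.75 − 3.5×0.875)×0.25 = 1.4219 in²; tension to near edge: (1.125 − 0.5×0.875)×0.25 = 0.17188 in². R_n = min(0.6×58×1.4219, 0.6×36×2.1875) + 1.0×58×0.17188 = min(49.482, 47.25) + 9.969 = 57.219 kips. φR_n = 0.75 × 57.219 = 42.9 kips.
Governing: min(111.3, 72.2, 45.6, 51.7, 42.9) = 42.9 kips → block shear.

42.9 kips (block shear governs)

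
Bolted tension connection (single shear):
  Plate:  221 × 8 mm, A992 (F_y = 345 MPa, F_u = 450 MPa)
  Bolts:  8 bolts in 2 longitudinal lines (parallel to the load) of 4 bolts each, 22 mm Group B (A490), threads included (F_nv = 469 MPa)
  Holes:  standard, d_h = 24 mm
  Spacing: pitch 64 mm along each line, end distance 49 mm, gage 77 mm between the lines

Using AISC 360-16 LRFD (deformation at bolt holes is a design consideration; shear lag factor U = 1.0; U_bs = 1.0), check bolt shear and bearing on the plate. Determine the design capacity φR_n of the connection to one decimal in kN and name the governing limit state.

Bolt shear: A_b = π(22)²/4 = 380.13 mm². φR_n = 0.75 × 469 × 380.13 × 8 × 1 = 1069.7 kN.
Bearing (8 mm plate, F_u = 450 MPa): end bolts L_c = 49 − 24/2 = 37, R_n = min(1.2×37×8×450, 2.4×22×8×450) = 159.84 kN/bolt; interior L_c = 64 − 24 = 40, R_n = 172.8 kN/bolt. φR_n = 0.75 × (2×159.84 + 6×172.8) = 1017.4 kN.
Governing: min(1069.7, 1017.4) = 1017.4 kN → bearing.

1017.4 kN (bearing governs)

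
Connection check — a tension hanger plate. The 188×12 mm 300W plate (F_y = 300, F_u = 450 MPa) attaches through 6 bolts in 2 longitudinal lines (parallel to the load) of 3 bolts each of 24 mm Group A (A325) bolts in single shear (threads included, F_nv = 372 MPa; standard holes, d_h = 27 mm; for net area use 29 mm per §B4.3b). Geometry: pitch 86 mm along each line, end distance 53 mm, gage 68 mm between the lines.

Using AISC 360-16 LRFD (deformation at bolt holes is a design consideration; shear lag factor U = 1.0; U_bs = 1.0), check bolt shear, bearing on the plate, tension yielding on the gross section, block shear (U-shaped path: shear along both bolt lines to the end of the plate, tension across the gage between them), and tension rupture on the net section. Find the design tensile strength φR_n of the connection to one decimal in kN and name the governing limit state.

526.5 kN (net-section rupture governs)

Bolt shear: A_b = π(24)²/4 = 452.39 mm². φR_n = 0.75 × 372 × 452.39 × 6 × 1 = 757.3 kN.
Bearing (12 mm plate, F_u = 450 MPa): end bolts L_c = 53 − 27/2 = 39.5, R_n = min(1.2×39.5×12×450, 2.4×24×12×450) = 255.96 kN/bolt; interior L_c = 86 − 27 = 59, R_n = 311.04 kN/bolt. φR_n = 0.75 × (2×255.96 + 4×311.04) = 1317.1 kN.
Tension yield (gross): A_g = 188×12 = 2256 mm². φR_n = 0.90 × 300 × 2256 = 609.1 kN.
Block shear: shear path 2×[53+2×86] = 2×225 mm, A_gv = 5400, A_nv = 2×(225 − 2.5×29)×12 = 3660 mm²; tension across gage: (68 − 1×29)×12 = 468 mm². R_n = min(0.6×450×3660, 0.6×300×5400) + 1.0×450×468 = min(988.2, 972) + 210.6 = 1182.6 kN. φR_n = 0.75 × 1182.6 = 887.0 kN.
Tension rupture (net): A_n = (188 − 2×29)×12 = 1560 mm² (U = 1.0, A_e = A_n). φR_n = 0.75 × 450 × 1560 = 526.5 kN.
Governing: min(757.3, 1317.1, 609.1, 887.0, 526.5) = 526.5 kN → net-section rupture.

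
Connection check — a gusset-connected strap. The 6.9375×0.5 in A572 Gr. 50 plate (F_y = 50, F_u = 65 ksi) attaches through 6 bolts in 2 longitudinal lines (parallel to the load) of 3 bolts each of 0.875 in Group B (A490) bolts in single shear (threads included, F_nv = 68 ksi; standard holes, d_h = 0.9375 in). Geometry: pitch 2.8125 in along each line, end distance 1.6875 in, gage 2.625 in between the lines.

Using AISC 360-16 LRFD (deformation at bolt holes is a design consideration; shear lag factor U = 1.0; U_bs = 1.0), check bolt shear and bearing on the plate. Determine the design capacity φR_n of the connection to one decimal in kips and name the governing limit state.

Bolt shear: A_b = π(0.875)²/4 = 0.60132 in². φR_n = 0.75 × 68 × 0.60132 × 6 × 1 = 184.0 kips.
Bearing (0.5 in plate, F_u = 65 ksi): end bolts L_c = 1.6875 − 0.9375/2 = 1.21875, R_n = min(1.2×1.21875×0.5×65, 2.4×0.875×0.5×65) = 47.531 kips/bolt; interior L_c = 2.8125 − 0.9375 = 1.875, R_n = 68.25 kips/bolt. φR_n = 0.75 × (2×47.531 + 4×68.25) = 276.0 kips.
Governing: min(184.0, 276.0) = 184.0 kips → bolt shear.

184.0 kips (bolt shear governs)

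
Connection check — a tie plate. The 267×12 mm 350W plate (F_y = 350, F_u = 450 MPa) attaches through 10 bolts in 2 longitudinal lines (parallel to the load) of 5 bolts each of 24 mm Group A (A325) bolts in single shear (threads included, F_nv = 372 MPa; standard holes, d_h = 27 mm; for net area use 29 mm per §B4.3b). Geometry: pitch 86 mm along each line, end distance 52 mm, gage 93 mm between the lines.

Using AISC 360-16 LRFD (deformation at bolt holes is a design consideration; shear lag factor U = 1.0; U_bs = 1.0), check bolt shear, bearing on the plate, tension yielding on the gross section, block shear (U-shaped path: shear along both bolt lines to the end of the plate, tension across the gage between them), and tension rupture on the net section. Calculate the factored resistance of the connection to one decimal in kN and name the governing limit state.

846.5 kN (net-section rupture governs)

Bolt shear: A_b = π(24)²/4 = 452.39 mm². φR_n = 0.75 × 372 × 452.39 × 10 × 1 = 1262.2 kN.
Bearing (12 mm plate, F_u = 450 MPa): end bolts L_c = 52 − 27/2 = 38.5, R_n = min(1.2×38.5×12×450, 2.4×24×12×450) = 249.48 kN/bolt; interior L_c = 86 − 27 = 59, R_n = 311.04 kN/bolt. φR_n = 0.75 × (2×249.48 + 8×311.04) = 2240.5 kN.
Tension yield (gross): A_g = 267×12 = 3204 mm². φR_n = 0.90 × 350 × 3204 = 1009.3 kN.
Block shear: shear path 2×[52+4×86] = 2×396 mm, A_gv = 9504, A_nv = 2×(396 − 4.5×29)×12 = 6372 mm²; tension across gage: (93 − 1×29)×12 = 768 mm². R_n = min(0.6×450×6372, 0.6×350×9504) + 1.0×450×768 = min(1720.4, 1995.8) + 345.6 = 2066 kN. φR_n = 0.75 × 2066 = 1549.5 kN.
Tension rupture (net): A_n = (267 − 2×29)×12 = 2508 mm² (U = 1.0, A_e = A_n). φR_n = 0.75 × 450 × 2508 = 846.5 kN.
Governing: min(1262.2, 2240.5, 1009.3, 1549.5, 846.5) = 846.5 kN → net-section rupture.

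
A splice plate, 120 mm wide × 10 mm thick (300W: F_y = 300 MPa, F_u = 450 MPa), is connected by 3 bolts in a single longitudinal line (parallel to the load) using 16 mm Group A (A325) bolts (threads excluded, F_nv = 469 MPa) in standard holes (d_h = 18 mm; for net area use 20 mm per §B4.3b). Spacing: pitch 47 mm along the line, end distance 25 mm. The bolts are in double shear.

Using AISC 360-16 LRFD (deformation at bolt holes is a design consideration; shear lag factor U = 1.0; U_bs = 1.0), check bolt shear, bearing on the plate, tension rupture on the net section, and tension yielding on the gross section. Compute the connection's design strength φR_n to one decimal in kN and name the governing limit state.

Bolt shear: A_b = π(16)²/4 = 201.06 mm². φR_n = 0.75 × 469 × 201.06 × 3 × 2 = 424.3 kN.
Bearing (10 mm plate, F_u = 450 MPa): end bolts L_c = 25 − 18/2 = 16, R_n = min(1.2×16×10×450, 2.4×16×10×450) = 86.4 kN/bolt; interior L_c = 47 − 18 = 29, R_n = 156.6 kN/bolt. φR_n = 0.75 × (1×86.4 + 2×156.6) = 299.7 kN.
Tension rupture (net): A_n = (120 − 1×20)×10 = 1000 mm² (U = 1.0, A_e = A_n). φR_n = 0.75 × 450 × 1000 = 337.5 kN.
Tension yield (gross): A_g = 120×10 = 1200 mm². φR_n = 0.90 × 300 × 1200 = 324.0 kN.
Governing: min(424.3, 299.7, 337.5, 324.0) = 299.7 kN → bearing.

299.7 kN (bearing governs)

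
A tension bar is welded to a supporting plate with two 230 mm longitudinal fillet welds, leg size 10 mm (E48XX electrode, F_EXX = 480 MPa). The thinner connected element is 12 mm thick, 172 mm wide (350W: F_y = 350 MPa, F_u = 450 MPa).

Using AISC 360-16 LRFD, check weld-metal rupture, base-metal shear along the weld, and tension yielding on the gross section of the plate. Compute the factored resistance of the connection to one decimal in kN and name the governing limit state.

650.2 kN (gross-section yield governs)

Weld metal: throat = 0.707×10 = 7.07 mm, L = 2×230 = 460 mm. φR_n = 0.75 × 0.6 × 480 × 7.07 × 460 = 702.5 kN.
Base metal shear (12 mm plate): yield φR_n = 1.0×0.6×350×12×460 = 1159.2 kN; rupture φR_n = 0.75×0.6×450×12×460 = 1117.8 kN; take 1117.8 kN (rupture).
Tension yield (gross): A_g = 172×12 = 2064 mm². φR_n = 0.90 × 350 × 2064 = 650.2 kN.
Governing: min(702.5, 1117.8, 650.2) = 650.2 kN → gross-section yield.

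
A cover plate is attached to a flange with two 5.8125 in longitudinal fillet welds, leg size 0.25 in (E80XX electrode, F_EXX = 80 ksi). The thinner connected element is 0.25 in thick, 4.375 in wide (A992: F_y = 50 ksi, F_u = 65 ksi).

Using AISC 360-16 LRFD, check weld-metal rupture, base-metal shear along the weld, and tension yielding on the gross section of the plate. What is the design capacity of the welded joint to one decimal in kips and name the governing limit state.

49.2 kips (gross-section yield governs)

Weld metal: throat = 0.707×0.25 = 0.17675 in, L = 2×5.8125 = 11.625 in. φR_n = 0.75 × 0.6 × 80 × 0.17675 × 11.625 = 74.0 kips.
Base metal shear (0.25 in plate): yield φR_n = 1.0×0.6×50×0.25×11.625 = 87.2 kips; rupture φR_n = 0.75×0.6×65×0.25×11.625 = 85.0 kips; take 85.0 kips (rupture).
Tension yield (gross): A_g = 4.375×0.25 = 1.0938 in². φR_n = 0.90 × 50 × 1.0938 = 49.2 kips.
Governing: min(74.0, 85.0, 49.2) = 49.2 kips → gross-section yield.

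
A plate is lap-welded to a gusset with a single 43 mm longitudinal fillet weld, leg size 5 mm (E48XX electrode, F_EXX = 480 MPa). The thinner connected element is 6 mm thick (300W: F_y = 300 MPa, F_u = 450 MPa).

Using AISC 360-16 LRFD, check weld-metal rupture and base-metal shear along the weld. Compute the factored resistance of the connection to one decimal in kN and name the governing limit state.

32.8 kN (weld metal governs)

Weld metal: throat = 0.707×5 = 3.535 mm, L = 43 mm. φR_n = 0.75 × 0.6 × 480 × 3.535 × 43 = 32.8 kN.
Base metal shear (6 mm plate): yield φR_n = 1.0×0.6×300×6×43 = 46.4 kN; rupture φR_n = 0.75×0.6×450×6×43 = 52.2 kN; take 46.4 kN (yield).
Governing: min(32.8, 46.4) = 32.8 kN → weld metal.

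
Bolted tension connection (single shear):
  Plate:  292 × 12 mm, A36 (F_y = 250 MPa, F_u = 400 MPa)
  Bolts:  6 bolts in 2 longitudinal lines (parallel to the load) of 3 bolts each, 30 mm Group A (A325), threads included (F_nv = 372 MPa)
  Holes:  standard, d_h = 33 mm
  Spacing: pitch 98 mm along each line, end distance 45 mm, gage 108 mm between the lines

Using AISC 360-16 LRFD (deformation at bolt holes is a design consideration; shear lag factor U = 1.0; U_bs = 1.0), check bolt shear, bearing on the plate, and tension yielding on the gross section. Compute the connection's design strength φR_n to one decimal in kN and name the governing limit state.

Bolt shear: A_b = π(30)²/4 = 706.86 mm². φR_n = 0.75 × 372 × 706.86 × 6 × 1 = 1183.3 kN.
Bearing (12 mm plate, F_u = 400 MPa): end bolts L_c = 45 − 33/2 = 28.5, R_n = min(1.2×28.5×12×400, 2.4×30×12×400) = 164.16 kN/bolt; interior L_c = 98 − 33 = 65, R_n = 345.6 kN/bolt. φR_n = 0.75 × (2×164.16 + 4×345.6) = 1283.0 kN.
Tension yield (gross): A_g = 292×12 = 3504 mm². φR_n = 0.90 × 250 × 3504 = 788.4 kN.
Governing: min(1183.3, 1283.0, 788.4) = 788.4 kN → gross-section yield.

788.4 kN (gross-section yield governs)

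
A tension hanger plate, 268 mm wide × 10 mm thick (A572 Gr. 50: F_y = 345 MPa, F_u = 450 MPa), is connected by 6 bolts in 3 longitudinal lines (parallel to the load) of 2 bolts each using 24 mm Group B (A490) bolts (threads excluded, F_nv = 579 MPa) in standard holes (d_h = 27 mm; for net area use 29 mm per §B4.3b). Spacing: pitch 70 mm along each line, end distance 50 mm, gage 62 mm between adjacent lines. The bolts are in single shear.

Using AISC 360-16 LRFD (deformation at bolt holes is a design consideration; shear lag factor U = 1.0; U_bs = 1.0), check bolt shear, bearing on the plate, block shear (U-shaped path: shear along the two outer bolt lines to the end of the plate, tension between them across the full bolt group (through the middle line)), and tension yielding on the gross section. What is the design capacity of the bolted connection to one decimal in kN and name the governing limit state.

Bolt shear: A_b = π(24)²/4 = 452.39 mm². φR_n = 0.75 × 579 × 452.39 × 6 × 1 = 1178.7 kN.
Bearing (10 mm plate, F_u = 450 MPa): end bolts L_c = 50 − 27/2 = 36.5, R_n = min(1.2×36.5×10×450, 2.4×24×10×450) = 197.1 kN/bolt; interior L_c = 70 − 27 = 43, R_n = 232.2 kN/bolt. φR_n = 0.75 × (3×197.1 + 3×232.2) = 965.9 kN.
Block shear: shear path 2×[50+1×70] = 2×120 mm, A_gv = 2400, A_nv = 2×(120 − 1.5×29)×10 = 1530 mm²; tension across gage: (124 − 2×29)×10 = 660 mm². R_n = min(0.6×450×1530, 0.6×345×2400) + 1.0×450×660 = min(413.1, 496.8) + 297 = 710.1 kN. φR_n = 0.75 × 710.1 = 532.6 kN.
Tension yield (gross): A_g = 268×10 = 2680 mm². φR_n = 0.90 × 345 × 2680 = 832.1 kN.
Governing: min(1178.7, 965.9, 532.6, 832.1) = 532.6 kN → block shear.

532.6 kN (block shear governs)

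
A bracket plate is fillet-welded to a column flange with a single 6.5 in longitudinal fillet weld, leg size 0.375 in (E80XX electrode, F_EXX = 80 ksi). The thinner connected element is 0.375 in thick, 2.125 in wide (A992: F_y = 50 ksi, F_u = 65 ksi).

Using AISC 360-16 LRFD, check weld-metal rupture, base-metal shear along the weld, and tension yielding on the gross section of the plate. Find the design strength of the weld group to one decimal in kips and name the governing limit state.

35.9 kips (gross-section yield governs)

Weld metal: throat = 0.707×0.375 = 0.26513 in, L = 6.5 in. φR_n = 0.75 × 0.6 × 80 × 0.26513 × 6.5 = 62.0 kips.
Base metal shear (0.375 in plate): yield φR_n = 1.0×0.6×50×0.375×6.5 = 73.1 kips; rupture φR_n = 0.75×0.6×65×0.375×6.5 = 71.3 kips; take 71.3 kips (rupture).
Tension yield (gross): A_g = 2.125×0.375 = 0.79688 in². φR_n = 0.90 × 50 × 0.79688 = 35.9 kips.
Governing: min(62.0, 71.3, 35.9) = 35.9 kips → gross-section yield.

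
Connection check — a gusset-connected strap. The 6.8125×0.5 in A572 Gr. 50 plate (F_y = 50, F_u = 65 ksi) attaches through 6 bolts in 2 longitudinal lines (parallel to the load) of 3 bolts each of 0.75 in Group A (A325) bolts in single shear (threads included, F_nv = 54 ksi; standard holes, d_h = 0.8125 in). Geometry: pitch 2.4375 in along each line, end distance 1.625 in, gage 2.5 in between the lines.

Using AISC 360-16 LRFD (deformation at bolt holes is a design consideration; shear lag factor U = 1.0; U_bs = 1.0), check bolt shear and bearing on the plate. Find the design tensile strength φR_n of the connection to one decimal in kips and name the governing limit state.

Bolt shear: A_b = π(0.75)²/4 = 0.44179 in². φR_n = 0.75 × 54 × 0.44179 × 6 × 1 = 107.4 kips.
Bearing (0.5 in plate, F_u = 65 ksi): end bolts L_c = 1.625 − 0.8125/2 = 1.21875, R_n = min(1.2×1.21875×0.5×65, 2.4×0.75×0.5×65) = 47.531 kips/bolt; interior L_c = 2.4375 − 0.8125 = 1.625, R_n = 58.5 kips/bolt. φR_n = 0.75 × (2×47.531 + 4×58.5) = 246.8 kips.
Governing: min(107.4, 246.8) = 107.4 kips → bolt shear.

107.4 kips (bolt shear governs)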